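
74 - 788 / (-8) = 172.50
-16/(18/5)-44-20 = -616/9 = -68.44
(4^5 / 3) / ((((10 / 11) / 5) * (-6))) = -2816 / 9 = -312.89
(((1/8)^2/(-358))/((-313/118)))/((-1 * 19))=-59/68128832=-0.00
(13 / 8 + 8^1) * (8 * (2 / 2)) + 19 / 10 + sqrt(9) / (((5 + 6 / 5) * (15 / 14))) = 24599 / 310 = 79.35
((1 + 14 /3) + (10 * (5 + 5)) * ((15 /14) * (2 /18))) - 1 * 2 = 15.57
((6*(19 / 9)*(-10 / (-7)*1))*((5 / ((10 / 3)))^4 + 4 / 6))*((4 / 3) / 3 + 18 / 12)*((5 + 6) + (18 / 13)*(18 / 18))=21030625 / 8424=2496.51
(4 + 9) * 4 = 52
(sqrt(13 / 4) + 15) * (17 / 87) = 17 * sqrt(13) / 174 + 85 / 29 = 3.28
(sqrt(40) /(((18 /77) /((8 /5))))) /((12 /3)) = 154 * sqrt(10) /45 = 10.82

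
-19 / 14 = -1.36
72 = 72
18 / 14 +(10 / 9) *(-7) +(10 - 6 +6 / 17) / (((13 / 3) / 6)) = -6473 / 13923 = -0.46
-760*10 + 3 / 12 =-7599.75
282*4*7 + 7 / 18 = 7896.39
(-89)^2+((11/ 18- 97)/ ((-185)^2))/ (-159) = 155175479537/ 19590390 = 7921.00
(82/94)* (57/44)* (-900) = -525825/517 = -1017.07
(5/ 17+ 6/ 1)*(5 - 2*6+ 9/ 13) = -8774/ 221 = -39.70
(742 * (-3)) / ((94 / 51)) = -56763 / 47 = -1207.72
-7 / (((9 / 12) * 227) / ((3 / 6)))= -14 / 681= -0.02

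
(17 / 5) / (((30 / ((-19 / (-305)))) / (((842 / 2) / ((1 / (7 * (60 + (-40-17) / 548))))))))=10414530021 / 8357000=1246.20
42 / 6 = 7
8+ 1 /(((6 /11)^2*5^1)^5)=1537591824601 /188956800000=8.14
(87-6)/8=81/8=10.12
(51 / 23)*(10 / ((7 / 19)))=9690 / 161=60.19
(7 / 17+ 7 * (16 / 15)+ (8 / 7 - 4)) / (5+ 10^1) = 8963 / 26775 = 0.33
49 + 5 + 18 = 72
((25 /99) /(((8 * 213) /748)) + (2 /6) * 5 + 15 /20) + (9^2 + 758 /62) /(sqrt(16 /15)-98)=13491813821 /8560102788-2890 * sqrt(15) /1116341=1.57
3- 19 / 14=23 / 14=1.64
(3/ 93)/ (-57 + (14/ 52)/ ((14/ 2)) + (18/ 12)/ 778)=-20228/ 35717549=-0.00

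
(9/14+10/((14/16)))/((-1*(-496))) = 169/6944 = 0.02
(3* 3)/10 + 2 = 2.90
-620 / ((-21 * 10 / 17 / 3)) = 1054 / 7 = 150.57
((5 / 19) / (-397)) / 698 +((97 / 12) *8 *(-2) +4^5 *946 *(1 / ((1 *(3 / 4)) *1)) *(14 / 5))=95201077565567 / 26325070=3616365.60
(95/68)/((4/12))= 285/68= 4.19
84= 84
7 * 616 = 4312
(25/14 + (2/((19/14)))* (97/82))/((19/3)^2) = 346383/3937066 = 0.09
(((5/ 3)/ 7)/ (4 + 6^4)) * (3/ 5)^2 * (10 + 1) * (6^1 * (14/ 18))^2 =77/ 4875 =0.02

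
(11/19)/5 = 11/95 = 0.12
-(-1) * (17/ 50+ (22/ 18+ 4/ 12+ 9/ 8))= 5437/ 1800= 3.02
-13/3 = -4.33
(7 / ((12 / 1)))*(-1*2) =-7 / 6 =-1.17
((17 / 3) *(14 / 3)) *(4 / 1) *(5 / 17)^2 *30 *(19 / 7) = 38000 / 51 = 745.10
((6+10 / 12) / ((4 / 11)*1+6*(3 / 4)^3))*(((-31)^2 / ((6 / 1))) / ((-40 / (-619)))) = 268281409 / 45855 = 5850.65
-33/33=-1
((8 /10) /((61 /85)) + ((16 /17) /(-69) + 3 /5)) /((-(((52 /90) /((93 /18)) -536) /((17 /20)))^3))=47158140076209 /6946867613944185221120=0.00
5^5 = 3125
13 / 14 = 0.93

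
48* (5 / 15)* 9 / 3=48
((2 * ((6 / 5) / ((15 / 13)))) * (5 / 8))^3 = 2197 / 1000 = 2.20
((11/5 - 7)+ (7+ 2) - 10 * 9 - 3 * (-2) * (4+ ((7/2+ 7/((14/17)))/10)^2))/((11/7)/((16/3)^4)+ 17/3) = -1829044224/195036425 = -9.38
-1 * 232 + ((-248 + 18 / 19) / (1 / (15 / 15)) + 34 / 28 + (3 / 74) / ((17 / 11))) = -477.81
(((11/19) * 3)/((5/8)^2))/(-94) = -1056/22325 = -0.05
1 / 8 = 0.12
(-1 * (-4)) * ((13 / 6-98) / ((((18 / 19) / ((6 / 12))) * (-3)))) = 10925 / 162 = 67.44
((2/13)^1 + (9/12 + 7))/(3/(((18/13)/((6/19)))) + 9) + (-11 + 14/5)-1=-401083/47840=-8.38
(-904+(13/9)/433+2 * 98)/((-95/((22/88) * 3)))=2759063/493620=5.59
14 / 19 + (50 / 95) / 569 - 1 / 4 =21093 / 43244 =0.49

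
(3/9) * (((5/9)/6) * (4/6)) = 5/243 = 0.02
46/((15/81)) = 1242/5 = 248.40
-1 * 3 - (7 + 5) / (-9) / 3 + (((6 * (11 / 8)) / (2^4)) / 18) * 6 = -1373 / 576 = -2.38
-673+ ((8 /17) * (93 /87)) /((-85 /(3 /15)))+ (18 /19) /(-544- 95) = -190223682027 /282649225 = -673.00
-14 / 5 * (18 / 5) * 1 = -252 / 25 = -10.08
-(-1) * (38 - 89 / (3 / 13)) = -1043 / 3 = -347.67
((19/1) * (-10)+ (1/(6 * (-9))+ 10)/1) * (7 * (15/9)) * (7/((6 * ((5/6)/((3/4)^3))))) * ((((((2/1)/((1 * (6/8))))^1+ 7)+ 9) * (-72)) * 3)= 10002909/2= 5001454.50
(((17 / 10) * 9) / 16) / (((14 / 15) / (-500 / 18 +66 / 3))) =-663 / 112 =-5.92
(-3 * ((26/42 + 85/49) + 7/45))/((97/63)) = -16599/3395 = -4.89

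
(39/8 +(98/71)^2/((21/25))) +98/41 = 47288509/4960344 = 9.53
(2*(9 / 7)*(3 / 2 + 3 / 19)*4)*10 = 3240 / 19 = 170.53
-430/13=-33.08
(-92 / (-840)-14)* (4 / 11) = -5834 / 1155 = -5.05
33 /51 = 11 /17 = 0.65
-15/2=-7.50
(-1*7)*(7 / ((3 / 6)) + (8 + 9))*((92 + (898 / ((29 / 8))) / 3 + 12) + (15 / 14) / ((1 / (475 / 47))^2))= -64234.02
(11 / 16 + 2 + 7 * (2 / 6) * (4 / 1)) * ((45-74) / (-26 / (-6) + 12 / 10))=-83665 / 1328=-63.00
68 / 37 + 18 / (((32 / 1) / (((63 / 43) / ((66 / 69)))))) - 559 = -311546123 / 560032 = -556.30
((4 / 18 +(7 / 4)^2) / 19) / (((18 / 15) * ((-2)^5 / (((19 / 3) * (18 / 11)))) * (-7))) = 215 / 32256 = 0.01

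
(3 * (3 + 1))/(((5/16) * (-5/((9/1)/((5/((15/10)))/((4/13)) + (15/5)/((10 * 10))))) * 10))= -10368/16295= -0.64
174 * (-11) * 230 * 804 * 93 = -32916129840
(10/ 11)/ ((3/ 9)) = 30/ 11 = 2.73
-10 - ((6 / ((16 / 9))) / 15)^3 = -640729 / 64000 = -10.01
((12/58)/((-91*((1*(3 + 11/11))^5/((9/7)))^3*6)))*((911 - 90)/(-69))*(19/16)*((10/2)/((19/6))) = 2992545/178834458156204032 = 0.00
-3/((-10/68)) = 20.40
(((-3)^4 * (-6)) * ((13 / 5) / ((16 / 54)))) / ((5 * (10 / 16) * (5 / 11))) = -1876446 / 625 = -3002.31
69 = 69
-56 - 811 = -867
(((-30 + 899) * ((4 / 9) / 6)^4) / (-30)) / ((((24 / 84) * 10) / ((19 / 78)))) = -115577 / 1554464925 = -0.00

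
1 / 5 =0.20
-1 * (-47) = 47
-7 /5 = -1.40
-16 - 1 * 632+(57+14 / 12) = -3539 / 6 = -589.83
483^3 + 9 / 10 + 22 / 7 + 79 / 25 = 39437507971 / 350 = 112678594.20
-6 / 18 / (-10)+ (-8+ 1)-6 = -389 / 30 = -12.97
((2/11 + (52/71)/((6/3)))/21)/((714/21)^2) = 107/4739889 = 0.00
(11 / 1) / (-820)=-11 / 820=-0.01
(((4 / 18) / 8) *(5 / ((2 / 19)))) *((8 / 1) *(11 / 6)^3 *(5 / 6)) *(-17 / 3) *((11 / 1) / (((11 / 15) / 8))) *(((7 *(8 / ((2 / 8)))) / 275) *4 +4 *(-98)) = 10445322580 / 729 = 14328288.86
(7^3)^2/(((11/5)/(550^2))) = 16176737500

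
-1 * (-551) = 551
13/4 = 3.25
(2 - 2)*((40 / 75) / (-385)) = 0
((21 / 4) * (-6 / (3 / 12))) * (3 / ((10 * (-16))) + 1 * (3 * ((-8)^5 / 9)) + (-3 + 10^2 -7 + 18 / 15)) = 109181373 / 80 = 1364767.16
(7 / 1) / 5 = 1.40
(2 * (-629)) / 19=-1258 / 19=-66.21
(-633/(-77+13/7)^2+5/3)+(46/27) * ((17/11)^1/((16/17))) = 4.35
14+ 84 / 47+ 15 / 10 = 1625 / 94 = 17.29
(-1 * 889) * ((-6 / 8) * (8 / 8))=2667 / 4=666.75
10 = 10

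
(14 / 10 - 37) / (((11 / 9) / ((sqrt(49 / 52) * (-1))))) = 5607 * sqrt(13) / 715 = 28.27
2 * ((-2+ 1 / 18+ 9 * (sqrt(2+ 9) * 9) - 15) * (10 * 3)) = -3050 / 3+ 4860 * sqrt(11) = 15102.13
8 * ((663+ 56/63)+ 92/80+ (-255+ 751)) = 417974/45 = 9288.31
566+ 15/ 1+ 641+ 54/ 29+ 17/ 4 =142461/ 116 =1228.11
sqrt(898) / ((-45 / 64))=-64 *sqrt(898) / 45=-42.62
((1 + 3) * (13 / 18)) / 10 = 13 / 45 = 0.29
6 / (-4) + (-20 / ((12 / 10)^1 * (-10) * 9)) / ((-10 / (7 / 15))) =-611 / 405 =-1.51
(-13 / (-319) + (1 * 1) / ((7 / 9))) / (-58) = -1481 / 64757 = -0.02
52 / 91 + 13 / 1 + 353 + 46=2888 / 7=412.57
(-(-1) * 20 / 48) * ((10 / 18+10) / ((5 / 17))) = 1615 / 108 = 14.95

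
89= 89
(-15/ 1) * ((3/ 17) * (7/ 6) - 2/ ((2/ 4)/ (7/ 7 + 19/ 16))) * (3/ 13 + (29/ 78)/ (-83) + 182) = 41290655/ 1768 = 23354.44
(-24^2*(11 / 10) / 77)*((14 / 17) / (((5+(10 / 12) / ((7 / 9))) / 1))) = -1.12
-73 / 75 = -0.97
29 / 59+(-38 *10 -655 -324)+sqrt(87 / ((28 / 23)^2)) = -80152 / 59+23 *sqrt(87) / 28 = -1350.85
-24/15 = -8/5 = -1.60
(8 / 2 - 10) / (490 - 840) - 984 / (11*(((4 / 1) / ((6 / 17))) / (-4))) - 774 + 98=-21088339 / 32725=-644.41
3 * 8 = 24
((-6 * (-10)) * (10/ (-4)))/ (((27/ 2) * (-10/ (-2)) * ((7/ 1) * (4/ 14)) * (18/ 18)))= -10/ 9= -1.11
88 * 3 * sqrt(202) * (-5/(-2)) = 9380.36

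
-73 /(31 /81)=-190.74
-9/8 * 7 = -63/8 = -7.88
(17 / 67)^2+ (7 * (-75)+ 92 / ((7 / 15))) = -10300232 / 31423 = -327.79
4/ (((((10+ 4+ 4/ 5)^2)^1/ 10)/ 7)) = 1750/ 1369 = 1.28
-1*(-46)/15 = 46/15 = 3.07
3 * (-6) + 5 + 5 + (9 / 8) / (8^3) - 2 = -40951 / 4096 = -10.00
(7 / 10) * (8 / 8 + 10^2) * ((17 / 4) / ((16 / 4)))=12019 / 160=75.12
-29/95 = -0.31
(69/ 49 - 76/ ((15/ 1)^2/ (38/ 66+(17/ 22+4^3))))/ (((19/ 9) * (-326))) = 7518481/ 250392450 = 0.03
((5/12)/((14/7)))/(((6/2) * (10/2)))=1/72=0.01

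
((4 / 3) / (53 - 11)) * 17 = 0.54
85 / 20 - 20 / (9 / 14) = -967 / 36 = -26.86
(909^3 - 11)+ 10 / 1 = 751089428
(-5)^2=25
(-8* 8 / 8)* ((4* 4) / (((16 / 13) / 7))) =-728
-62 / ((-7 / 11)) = 682 / 7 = 97.43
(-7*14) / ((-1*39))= 2.51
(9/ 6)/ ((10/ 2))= 3/ 10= 0.30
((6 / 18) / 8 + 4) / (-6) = -97 / 144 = -0.67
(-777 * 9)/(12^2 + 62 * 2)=-6993/268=-26.09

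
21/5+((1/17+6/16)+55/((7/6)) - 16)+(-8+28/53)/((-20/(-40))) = 5255821/252280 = 20.83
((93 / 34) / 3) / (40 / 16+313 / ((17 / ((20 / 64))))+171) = 248 / 48757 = 0.01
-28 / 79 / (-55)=28 / 4345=0.01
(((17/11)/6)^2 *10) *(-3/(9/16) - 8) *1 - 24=-107308/3267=-32.85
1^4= 1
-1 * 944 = -944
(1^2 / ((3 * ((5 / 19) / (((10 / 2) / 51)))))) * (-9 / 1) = -19 / 17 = -1.12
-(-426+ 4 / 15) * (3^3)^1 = 11494.80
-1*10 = -10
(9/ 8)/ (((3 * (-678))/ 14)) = -7/ 904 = -0.01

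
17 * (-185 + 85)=-1700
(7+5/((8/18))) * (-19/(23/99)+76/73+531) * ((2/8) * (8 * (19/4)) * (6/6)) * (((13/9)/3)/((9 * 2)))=11670503/5589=2088.12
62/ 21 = 2.95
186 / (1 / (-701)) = -130386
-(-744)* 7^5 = 12504408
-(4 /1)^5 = -1024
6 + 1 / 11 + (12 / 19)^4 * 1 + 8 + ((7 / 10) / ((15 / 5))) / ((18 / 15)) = 745437353 / 51607116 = 14.44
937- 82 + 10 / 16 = 855.62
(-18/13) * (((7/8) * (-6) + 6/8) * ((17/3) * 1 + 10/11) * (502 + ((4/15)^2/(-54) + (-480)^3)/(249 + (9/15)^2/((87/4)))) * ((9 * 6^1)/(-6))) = 603307201026250/3688113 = 163581539.13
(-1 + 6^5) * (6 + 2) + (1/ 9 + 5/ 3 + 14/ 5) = 2799206/ 45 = 62204.58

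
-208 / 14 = -104 / 7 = -14.86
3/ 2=1.50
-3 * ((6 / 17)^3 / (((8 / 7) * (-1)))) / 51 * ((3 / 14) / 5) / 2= 0.00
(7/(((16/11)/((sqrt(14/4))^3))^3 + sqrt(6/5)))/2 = 782954095/(2 * (327680 * sqrt(14) + 22370117 * sqrt(30))) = 3.16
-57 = -57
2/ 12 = 0.17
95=95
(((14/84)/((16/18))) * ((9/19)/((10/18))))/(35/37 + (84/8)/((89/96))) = 800199/61424720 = 0.01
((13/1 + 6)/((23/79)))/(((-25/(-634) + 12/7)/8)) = 53291504/179009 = 297.70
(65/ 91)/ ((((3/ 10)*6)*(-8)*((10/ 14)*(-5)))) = 1/ 72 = 0.01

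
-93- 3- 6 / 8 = -387 / 4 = -96.75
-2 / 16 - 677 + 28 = -5193 / 8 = -649.12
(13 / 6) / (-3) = -13 / 18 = -0.72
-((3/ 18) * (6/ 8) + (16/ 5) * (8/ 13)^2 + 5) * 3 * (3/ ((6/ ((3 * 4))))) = -385533/ 3380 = -114.06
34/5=6.80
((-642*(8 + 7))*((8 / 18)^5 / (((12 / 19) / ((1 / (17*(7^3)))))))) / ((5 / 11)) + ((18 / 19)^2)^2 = 10556103963472 / 14957146164933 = 0.71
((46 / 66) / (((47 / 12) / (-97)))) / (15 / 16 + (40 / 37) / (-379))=-2002260032 / 108417485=-18.47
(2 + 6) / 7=8 / 7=1.14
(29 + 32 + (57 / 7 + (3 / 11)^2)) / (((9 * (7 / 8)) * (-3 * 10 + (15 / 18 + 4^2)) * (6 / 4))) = -1876064 / 4215519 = -0.45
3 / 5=0.60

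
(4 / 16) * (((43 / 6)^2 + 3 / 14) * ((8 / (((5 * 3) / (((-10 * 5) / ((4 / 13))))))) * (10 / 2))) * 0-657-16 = -673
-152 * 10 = -1520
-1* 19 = -19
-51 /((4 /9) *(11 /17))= -7803 /44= -177.34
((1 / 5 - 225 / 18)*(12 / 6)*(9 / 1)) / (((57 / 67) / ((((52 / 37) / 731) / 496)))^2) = -93312843 / 20302932867719120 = -0.00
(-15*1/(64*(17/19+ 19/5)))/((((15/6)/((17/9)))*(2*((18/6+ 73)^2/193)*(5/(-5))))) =16405/26032128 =0.00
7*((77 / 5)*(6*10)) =6468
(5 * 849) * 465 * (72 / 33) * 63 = 2984574600 / 11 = 271324963.64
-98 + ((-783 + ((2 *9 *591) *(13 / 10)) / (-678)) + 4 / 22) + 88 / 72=-100682251 / 111870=-899.99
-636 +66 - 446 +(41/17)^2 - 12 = -295411/289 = -1022.18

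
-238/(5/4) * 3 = -571.20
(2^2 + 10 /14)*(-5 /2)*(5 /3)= -275 /14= -19.64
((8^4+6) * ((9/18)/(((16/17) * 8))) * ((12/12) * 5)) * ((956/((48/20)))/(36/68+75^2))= 505945075/5246208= 96.44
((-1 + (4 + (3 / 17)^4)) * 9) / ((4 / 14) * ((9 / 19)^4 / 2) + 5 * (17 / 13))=6687990184239 / 1620856300012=4.13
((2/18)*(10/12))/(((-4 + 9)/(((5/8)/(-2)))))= -5/864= -0.01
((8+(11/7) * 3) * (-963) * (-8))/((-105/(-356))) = 81364512/245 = 332100.05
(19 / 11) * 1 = 19 / 11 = 1.73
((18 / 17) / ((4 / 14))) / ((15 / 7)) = 147 / 85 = 1.73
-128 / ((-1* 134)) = 64 / 67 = 0.96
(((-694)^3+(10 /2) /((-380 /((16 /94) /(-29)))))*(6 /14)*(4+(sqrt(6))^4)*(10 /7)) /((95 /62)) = -128804429790156480 /24110107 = -5342341690.57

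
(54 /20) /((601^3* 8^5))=27 /71133364551680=0.00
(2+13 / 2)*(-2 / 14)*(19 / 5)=-323 / 70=-4.61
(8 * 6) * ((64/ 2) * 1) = 1536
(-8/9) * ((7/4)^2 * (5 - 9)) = 98/9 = 10.89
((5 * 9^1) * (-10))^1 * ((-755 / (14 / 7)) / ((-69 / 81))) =-4586625 / 23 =-199418.48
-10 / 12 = -5 / 6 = -0.83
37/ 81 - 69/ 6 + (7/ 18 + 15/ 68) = -57469/ 5508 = -10.43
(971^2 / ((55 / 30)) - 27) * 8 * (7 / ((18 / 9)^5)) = 39597243 / 44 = 899937.34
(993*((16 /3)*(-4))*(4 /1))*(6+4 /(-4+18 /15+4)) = -2372608 /3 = -790869.33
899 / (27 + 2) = 31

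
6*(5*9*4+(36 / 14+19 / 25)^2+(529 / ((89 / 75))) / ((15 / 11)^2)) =7045726976 / 2725625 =2584.99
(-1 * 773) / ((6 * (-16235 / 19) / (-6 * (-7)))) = 102809 / 16235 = 6.33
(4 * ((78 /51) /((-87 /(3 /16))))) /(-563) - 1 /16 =-277455 /4440944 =-0.06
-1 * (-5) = 5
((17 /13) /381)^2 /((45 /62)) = 17918 /1103949405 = 0.00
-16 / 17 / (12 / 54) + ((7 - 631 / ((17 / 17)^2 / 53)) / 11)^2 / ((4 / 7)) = 16168926.91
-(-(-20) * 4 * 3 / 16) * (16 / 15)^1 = -16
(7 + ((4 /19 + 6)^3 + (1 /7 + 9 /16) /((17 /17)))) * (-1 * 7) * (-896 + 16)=10446639555 /6859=1523055.77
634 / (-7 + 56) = 634 / 49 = 12.94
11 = 11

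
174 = 174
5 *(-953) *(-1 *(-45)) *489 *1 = -104853825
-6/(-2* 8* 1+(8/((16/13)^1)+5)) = 4/3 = 1.33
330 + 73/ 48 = 15913/ 48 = 331.52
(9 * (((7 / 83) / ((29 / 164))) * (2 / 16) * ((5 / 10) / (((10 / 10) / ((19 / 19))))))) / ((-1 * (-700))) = 369 / 962800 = 0.00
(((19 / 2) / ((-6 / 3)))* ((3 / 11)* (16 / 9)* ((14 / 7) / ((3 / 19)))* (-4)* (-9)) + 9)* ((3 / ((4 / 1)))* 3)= -103077 / 44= -2342.66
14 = 14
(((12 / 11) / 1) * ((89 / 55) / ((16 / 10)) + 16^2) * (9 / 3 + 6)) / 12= 203553 / 968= 210.28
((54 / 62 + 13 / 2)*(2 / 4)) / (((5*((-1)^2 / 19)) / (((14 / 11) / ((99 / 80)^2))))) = 38899840 / 3342141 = 11.64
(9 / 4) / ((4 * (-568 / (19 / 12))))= -57 / 36352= -0.00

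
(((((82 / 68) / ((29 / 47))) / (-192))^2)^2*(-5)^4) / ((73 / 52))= 112034099630708125 / 23440962676340274757632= 0.00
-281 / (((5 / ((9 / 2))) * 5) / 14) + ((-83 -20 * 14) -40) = -27778 / 25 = -1111.12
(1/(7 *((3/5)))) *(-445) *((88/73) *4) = -783200/1533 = -510.89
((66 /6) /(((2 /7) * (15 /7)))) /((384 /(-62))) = -16709 /5760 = -2.90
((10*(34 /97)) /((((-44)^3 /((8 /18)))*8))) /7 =-85 /260279712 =-0.00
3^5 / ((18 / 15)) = 405 / 2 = 202.50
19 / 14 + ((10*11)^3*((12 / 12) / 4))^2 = 110722562501.36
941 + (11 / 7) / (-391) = 2575506 / 2737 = 941.00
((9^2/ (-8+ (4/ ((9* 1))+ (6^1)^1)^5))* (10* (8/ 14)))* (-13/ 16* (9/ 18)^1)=-0.02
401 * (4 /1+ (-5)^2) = 11629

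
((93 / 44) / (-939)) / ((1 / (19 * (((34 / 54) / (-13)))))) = 10013 / 4833972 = 0.00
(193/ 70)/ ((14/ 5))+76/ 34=3.22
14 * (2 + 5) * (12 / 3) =392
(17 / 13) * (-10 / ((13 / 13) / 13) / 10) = -17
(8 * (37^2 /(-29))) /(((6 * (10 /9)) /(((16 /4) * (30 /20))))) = -49284 /145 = -339.89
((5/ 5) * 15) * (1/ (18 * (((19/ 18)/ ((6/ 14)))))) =45/ 133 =0.34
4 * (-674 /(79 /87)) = -234552 /79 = -2969.01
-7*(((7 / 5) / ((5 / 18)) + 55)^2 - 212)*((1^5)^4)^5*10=-29687014 / 125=-237496.11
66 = 66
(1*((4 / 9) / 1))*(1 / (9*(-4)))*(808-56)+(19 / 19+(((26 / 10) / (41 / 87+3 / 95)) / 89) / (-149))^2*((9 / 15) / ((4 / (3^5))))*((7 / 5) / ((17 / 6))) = 1822028290426792045141 / 209125779358134765600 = 8.71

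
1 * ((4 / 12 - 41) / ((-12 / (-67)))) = -4087 / 18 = -227.06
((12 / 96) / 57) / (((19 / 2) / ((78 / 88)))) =13 / 63536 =0.00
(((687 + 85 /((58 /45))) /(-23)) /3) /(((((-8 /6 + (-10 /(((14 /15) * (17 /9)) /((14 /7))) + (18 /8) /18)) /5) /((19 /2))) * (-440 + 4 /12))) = -2962203930 /31540741823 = -0.09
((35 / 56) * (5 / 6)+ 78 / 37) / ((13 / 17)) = 79373 / 23088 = 3.44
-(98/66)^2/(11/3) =-2401/3993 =-0.60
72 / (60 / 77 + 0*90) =462 / 5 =92.40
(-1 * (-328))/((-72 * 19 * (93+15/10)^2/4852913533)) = -795877819412/6108291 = -130294.68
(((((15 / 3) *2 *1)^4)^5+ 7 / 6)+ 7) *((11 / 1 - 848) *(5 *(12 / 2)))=-2511000000000000000205065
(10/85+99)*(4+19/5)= 13143/17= 773.12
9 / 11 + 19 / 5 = 254 / 55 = 4.62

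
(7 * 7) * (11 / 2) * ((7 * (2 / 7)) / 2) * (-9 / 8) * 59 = -286209 / 16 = -17888.06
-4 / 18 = -2 / 9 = -0.22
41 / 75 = 0.55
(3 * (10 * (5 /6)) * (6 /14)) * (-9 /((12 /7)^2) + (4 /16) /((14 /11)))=-24075 /784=-30.71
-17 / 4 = -4.25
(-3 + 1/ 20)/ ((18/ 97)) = -5723/ 360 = -15.90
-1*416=-416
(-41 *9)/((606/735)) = -90405/202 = -447.55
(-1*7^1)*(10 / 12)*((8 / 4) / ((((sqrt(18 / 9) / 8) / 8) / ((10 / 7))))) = -1600*sqrt(2) / 3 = -754.25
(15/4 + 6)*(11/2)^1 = 429/8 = 53.62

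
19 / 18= 1.06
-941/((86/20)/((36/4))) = -84690/43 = -1969.53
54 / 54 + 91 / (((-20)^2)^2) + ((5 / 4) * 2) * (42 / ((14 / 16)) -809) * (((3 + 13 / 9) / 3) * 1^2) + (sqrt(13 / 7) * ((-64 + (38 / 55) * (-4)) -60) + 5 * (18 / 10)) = -12132797543 / 4320000 -996 * sqrt(91) / 55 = -2981.27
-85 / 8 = -10.62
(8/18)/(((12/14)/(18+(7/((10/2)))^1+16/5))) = 1582/135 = 11.72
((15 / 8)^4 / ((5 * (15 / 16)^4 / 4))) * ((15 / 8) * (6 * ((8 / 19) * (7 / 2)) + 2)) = 4944 / 19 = 260.21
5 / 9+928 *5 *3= 125285 / 9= 13920.56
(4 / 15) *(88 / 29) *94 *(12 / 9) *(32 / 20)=1058816 / 6525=162.27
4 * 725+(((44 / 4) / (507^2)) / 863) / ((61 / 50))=39242308470850 / 13531830507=2900.00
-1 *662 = -662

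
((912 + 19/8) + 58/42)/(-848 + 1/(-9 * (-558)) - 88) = -128769939/131616548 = -0.98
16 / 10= 8 / 5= 1.60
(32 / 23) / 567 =0.00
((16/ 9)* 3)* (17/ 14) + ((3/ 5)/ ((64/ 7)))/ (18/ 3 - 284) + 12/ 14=1957057/ 266880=7.33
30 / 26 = 15 / 13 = 1.15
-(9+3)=-12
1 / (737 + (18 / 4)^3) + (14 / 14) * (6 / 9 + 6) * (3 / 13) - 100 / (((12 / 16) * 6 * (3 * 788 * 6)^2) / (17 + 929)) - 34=-316376012318549 / 9746511664500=-32.46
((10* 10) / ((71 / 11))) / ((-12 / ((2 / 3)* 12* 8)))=-82.63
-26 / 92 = -13 / 46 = -0.28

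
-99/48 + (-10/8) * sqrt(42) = -5 * sqrt(42)/4-33/16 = -10.16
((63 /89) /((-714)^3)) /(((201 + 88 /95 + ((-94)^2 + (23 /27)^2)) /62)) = -0.00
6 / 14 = 3 / 7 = 0.43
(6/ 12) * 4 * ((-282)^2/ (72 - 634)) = -79524/ 281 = -283.00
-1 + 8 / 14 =-3 / 7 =-0.43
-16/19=-0.84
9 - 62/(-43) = 449/43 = 10.44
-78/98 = -39/49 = -0.80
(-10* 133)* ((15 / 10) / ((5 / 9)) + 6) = -11571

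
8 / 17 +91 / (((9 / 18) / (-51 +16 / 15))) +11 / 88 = -18538033 / 2040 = -9087.27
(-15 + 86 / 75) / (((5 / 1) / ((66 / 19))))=-22858 / 2375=-9.62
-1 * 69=-69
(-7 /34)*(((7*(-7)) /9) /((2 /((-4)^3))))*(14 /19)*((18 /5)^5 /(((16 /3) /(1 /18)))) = -168031584 /1009375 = -166.47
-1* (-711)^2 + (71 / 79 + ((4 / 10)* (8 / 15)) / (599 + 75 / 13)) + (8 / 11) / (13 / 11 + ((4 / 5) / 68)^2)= -46083994938893851 / 91161658950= -505519.49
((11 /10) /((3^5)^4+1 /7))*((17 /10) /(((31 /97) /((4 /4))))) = 126973 /75663221504800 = 0.00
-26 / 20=-13 / 10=-1.30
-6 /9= -2 /3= -0.67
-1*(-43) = 43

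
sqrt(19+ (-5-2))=2 * sqrt(3)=3.46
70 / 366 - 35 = -6370 / 183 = -34.81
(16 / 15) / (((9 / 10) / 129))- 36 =1052 / 9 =116.89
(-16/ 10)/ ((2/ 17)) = -68/ 5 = -13.60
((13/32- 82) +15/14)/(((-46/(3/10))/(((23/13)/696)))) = 18037/13511680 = 0.00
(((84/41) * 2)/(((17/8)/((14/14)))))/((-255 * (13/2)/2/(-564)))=1010688/770185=1.31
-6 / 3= -2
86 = 86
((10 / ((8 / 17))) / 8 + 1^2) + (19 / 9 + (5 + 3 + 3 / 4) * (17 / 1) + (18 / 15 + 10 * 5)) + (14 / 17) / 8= 205.82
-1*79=-79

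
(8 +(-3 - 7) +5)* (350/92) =525/46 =11.41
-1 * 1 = -1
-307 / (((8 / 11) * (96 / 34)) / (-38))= 5681.10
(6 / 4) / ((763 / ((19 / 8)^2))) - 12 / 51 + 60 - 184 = -206247957 / 1660288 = -124.22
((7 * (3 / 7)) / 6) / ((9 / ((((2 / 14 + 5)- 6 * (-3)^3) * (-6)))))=-390 / 7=-55.71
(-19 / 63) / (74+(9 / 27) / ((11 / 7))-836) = 209 / 527919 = 0.00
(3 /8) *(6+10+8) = 9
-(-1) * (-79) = -79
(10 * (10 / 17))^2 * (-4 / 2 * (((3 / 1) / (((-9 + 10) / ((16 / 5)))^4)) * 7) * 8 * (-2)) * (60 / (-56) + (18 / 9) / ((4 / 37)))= 12280922112 / 289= 42494540.18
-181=-181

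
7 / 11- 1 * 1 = -4 / 11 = -0.36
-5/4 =-1.25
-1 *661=-661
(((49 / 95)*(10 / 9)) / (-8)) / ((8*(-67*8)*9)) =49 / 26396928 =0.00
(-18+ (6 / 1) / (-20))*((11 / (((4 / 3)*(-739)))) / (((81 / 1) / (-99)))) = -7381 / 29560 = -0.25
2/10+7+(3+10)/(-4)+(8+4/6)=757/60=12.62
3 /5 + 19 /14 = 137 /70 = 1.96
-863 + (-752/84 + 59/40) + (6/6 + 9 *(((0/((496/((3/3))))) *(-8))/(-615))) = -869.48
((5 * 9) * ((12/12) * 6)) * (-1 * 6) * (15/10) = -2430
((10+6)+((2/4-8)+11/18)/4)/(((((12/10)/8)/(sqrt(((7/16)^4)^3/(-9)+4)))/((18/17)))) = 1285 * sqrt(10133085320296415)/641728512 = 201.57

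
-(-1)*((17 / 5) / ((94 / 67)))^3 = 1477648619 / 103823000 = 14.23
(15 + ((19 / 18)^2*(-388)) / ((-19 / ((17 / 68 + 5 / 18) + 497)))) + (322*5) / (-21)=32830153 / 2916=11258.63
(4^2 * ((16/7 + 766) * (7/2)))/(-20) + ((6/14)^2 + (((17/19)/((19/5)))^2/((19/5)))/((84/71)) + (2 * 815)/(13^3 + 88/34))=-585325191685975891/272210983526580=-2150.26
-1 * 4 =-4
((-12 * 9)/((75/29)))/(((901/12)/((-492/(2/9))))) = 27736992/22525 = 1231.39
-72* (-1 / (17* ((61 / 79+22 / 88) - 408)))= -22752 / 2186285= -0.01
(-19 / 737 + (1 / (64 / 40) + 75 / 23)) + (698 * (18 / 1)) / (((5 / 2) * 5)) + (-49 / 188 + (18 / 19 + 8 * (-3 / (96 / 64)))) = 3008275221557 / 3027448600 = 993.67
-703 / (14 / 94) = -4720.14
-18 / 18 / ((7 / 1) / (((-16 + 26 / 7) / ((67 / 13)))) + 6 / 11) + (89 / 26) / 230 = 15231817 / 35168380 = 0.43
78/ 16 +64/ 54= 1309/ 216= 6.06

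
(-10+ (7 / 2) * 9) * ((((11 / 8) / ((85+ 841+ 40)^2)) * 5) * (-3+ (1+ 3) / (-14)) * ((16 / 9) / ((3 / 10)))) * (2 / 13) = -11825 / 24921351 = -0.00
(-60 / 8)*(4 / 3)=-10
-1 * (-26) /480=13 /240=0.05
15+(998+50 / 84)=42571 / 42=1013.60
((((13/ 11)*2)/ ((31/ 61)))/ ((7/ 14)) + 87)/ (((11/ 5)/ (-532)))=-23287.59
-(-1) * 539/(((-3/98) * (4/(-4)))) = 52822/3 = 17607.33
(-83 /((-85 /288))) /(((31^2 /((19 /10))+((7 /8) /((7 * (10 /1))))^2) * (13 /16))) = 9301524480 /13592388199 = 0.68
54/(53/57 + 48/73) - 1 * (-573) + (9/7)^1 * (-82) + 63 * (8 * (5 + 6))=279517863/46235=6045.59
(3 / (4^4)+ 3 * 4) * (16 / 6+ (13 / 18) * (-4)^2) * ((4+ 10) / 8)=7175 / 24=298.96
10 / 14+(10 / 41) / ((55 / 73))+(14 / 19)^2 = 1801769 / 1139677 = 1.58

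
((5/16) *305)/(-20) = -305/64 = -4.77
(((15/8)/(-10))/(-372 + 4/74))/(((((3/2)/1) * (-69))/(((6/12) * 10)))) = -185/7596624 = -0.00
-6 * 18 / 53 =-2.04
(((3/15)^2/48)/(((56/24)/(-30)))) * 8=-3/35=-0.09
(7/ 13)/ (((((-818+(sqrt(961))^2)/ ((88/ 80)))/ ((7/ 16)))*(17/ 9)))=441/ 459680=0.00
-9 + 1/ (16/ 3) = -141/ 16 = -8.81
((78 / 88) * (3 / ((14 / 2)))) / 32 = 117 / 9856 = 0.01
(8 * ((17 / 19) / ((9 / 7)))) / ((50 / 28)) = 3.12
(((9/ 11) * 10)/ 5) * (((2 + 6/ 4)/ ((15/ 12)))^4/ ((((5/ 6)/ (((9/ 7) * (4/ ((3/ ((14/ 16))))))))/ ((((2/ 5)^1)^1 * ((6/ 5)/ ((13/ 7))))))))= 522764928/ 11171875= 46.79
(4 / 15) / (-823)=-4 / 12345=-0.00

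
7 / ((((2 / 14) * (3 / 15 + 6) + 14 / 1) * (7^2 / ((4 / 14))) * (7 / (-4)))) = -0.00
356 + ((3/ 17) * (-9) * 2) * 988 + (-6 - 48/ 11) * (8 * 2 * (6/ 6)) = -2948.17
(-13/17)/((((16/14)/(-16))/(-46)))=-8372/17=-492.47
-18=-18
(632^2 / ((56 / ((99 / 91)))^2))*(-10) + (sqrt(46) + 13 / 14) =-1222607249 / 811538 + sqrt(46) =-1499.75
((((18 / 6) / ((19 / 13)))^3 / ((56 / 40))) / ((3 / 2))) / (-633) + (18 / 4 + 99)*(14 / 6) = 4893017049 / 20261486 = 241.49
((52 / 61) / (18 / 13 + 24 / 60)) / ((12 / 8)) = 0.32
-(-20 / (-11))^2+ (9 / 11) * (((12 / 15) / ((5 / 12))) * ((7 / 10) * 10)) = 23264 / 3025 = 7.69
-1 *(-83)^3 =571787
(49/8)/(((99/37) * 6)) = 1813/4752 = 0.38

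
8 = 8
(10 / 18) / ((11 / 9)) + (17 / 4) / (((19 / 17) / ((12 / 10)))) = 10487 / 2090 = 5.02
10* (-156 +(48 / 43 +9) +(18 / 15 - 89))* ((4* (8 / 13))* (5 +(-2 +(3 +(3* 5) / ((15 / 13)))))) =-61094272 / 559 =-109292.08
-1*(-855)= 855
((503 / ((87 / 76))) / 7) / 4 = 9557 / 609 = 15.69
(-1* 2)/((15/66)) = -44/5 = -8.80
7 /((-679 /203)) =-203 /97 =-2.09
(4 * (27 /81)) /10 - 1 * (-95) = 1427 /15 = 95.13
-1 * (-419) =419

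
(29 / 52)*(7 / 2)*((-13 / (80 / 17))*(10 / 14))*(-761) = 375173 / 128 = 2931.04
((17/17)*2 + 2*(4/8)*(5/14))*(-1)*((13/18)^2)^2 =-314171/489888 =-0.64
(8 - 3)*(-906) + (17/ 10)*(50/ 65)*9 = -58737/ 13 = -4518.23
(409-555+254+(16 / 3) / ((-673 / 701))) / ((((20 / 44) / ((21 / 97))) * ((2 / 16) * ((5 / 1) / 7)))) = 891876832 / 1632025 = 546.48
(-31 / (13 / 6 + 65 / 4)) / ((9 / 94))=-17.58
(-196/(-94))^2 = 9604/2209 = 4.35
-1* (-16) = 16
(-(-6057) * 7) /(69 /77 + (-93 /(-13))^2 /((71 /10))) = 13057803759 /2495887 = 5231.73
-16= -16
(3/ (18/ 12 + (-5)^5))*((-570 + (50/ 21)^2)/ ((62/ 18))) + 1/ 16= 33380713/ 151827088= 0.22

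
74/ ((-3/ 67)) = -4958/ 3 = -1652.67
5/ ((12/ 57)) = 23.75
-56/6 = -28/3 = -9.33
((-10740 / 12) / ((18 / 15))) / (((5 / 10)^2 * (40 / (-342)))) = 25507.50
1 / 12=0.08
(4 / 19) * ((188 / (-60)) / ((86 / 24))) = -752 / 4085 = -0.18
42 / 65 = 0.65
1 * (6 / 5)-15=-69 / 5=-13.80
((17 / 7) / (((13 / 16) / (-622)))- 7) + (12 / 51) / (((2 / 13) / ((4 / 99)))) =-285799279 / 153153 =-1866.10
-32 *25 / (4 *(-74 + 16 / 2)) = 100 / 33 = 3.03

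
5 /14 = 0.36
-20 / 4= -5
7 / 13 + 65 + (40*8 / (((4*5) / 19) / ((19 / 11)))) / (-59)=477860 / 8437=56.64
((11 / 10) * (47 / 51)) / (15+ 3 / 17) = 517 / 7740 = 0.07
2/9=0.22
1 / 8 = 0.12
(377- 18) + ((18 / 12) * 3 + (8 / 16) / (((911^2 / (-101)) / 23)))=301675122 / 829921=363.50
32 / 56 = 4 / 7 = 0.57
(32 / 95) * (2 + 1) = 96 / 95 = 1.01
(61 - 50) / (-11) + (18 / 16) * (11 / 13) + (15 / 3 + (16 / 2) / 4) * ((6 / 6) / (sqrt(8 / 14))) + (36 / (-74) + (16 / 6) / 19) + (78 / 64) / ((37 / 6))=-86233 / 438672 + 7 * sqrt(7) / 2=9.06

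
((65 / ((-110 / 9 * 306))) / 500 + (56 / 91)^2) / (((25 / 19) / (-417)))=-189627521169 / 1580150000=-120.01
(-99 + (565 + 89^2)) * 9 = 75483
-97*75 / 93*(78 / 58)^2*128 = -472118400 / 26071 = -18108.95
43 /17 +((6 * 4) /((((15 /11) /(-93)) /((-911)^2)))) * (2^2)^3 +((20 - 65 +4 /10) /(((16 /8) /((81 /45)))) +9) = -73897759312639 /850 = -86938540367.81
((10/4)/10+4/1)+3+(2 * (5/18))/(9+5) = 1837/252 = 7.29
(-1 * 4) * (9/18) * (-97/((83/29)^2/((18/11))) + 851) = -126039086/75779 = -1663.25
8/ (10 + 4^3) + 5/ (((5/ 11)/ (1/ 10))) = 447/ 370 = 1.21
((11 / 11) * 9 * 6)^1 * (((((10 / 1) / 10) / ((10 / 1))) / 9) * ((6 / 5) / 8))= 9 / 100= 0.09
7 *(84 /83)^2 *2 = 98784 /6889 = 14.34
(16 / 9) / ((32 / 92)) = 46 / 9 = 5.11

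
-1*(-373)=373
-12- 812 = -824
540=540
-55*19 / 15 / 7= -209 / 21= -9.95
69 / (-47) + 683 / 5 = 31756 / 235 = 135.13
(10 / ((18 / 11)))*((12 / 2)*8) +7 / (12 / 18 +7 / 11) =298.71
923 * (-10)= -9230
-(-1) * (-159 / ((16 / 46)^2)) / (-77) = 84111 / 4928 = 17.07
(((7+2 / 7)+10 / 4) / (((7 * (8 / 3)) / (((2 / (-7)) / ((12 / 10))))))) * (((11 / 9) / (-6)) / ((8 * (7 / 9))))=7535 / 1843968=0.00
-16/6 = -8/3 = -2.67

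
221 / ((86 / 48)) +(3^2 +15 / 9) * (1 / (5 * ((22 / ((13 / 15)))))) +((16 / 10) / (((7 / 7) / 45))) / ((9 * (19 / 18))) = 264915736 / 2022075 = 131.01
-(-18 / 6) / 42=1 / 14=0.07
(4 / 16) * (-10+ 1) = -9 / 4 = -2.25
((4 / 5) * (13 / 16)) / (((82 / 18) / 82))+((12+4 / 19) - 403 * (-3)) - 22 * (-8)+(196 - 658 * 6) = -445187 / 190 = -2343.09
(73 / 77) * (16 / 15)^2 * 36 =74752 / 1925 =38.83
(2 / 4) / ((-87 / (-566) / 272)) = 76976 / 87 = 884.78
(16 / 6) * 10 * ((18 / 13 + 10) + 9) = 21200 / 39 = 543.59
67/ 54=1.24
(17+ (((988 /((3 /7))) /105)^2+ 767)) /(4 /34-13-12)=-43583648 /856575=-50.88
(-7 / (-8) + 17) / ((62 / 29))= 4147 / 496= 8.36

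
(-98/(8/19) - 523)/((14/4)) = -3023/14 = -215.93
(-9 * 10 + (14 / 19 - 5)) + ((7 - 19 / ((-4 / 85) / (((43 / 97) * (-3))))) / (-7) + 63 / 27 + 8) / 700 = -10201827593 / 108368400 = -94.14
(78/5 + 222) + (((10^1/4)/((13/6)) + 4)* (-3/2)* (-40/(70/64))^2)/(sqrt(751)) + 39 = 1383/5-6586368* sqrt(751)/478387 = -100.70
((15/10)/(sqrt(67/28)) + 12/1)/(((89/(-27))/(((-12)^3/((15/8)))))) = 373248*sqrt(469)/29815 + 1492992/445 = 3626.15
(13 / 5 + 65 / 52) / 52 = 77 / 1040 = 0.07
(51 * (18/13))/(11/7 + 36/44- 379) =-70686/376987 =-0.19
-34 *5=-170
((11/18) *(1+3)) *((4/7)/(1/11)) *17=16456/63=261.21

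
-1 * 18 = -18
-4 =-4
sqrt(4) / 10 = 1 / 5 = 0.20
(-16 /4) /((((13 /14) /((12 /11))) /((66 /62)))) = -2016 /403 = -5.00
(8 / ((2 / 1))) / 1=4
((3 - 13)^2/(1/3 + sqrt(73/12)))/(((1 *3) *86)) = -40/1849 + 20 *sqrt(219)/1849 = 0.14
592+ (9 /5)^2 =14881 /25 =595.24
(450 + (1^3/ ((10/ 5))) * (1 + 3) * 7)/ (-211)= -2.20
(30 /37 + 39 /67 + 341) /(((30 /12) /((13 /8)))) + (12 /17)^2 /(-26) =10363070078 /46568015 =222.54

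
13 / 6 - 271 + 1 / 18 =-2419 / 9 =-268.78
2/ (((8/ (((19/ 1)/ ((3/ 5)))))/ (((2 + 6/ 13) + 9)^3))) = 314255155/ 26364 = 11919.86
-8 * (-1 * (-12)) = -96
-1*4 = -4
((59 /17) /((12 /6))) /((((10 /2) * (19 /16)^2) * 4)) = 1888 /30685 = 0.06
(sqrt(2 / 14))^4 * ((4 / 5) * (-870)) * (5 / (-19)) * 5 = 17400 / 931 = 18.69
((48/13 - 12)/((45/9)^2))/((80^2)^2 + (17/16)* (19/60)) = -20736/2555904020995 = -0.00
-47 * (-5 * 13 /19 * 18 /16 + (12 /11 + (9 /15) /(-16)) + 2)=624959 /16720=37.38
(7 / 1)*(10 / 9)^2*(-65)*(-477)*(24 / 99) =19292000 / 297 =64956.23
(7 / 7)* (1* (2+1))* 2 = 6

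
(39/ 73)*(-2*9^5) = -4605822/ 73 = -63093.45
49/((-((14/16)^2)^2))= -4096/49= -83.59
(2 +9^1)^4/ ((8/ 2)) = 14641/ 4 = 3660.25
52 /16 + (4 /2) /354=2305 /708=3.26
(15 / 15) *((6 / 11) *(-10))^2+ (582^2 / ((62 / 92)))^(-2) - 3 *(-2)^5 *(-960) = -2706420112338715751879 / 29376021155190336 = -92130.25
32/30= 16/15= 1.07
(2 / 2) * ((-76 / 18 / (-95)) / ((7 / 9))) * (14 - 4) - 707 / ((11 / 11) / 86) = -425610 / 7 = -60801.43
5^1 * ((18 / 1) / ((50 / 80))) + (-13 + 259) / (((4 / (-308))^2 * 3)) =486322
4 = 4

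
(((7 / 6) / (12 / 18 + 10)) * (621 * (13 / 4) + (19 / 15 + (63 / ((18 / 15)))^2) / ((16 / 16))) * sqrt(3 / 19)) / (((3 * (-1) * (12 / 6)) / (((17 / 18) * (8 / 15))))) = -17049487 * sqrt(57) / 7387200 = -17.42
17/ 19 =0.89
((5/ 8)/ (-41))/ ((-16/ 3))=0.00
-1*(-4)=4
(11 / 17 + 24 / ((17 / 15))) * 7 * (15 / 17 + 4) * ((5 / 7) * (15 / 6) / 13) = 769825 / 7514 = 102.45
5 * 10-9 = 41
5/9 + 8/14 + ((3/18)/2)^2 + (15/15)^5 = 239/112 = 2.13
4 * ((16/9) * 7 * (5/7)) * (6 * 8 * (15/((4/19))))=121600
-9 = -9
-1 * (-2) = 2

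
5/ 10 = 1/ 2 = 0.50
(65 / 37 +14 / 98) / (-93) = -164 / 8029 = -0.02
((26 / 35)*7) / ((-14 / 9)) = -117 / 35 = -3.34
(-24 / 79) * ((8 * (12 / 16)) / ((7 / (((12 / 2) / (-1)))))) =864 / 553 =1.56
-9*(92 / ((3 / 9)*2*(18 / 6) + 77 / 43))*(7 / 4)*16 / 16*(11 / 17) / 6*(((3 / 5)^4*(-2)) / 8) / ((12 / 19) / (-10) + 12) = 620103 / 5542000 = 0.11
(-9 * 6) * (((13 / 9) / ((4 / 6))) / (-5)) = 117 / 5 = 23.40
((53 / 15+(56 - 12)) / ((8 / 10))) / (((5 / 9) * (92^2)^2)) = 93 / 62295040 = 0.00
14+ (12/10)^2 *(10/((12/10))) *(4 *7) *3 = 1022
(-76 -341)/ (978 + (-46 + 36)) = -417/ 968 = -0.43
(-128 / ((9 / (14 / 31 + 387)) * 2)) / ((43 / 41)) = -31516864 / 11997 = -2627.06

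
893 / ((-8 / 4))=-893 / 2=-446.50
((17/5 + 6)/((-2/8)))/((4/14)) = -658/5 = -131.60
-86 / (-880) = 43 / 440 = 0.10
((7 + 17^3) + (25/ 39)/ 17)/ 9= 3261985/ 5967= 546.67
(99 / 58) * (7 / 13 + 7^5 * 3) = 32446260 / 377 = 86064.35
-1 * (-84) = 84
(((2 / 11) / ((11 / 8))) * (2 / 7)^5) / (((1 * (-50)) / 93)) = -23808 / 50841175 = -0.00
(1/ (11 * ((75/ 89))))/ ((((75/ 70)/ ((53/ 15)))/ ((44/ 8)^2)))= 363209/ 33750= 10.76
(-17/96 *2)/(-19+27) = -17/384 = -0.04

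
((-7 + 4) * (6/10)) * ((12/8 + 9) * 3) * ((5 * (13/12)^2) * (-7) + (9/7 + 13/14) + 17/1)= 198333/160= 1239.58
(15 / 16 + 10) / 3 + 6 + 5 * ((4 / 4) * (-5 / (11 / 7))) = -3307 / 528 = -6.26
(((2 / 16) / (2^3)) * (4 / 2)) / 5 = 1 / 160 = 0.01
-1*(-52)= 52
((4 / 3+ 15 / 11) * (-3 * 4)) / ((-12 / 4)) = 10.79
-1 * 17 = -17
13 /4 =3.25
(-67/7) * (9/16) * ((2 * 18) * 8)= -10854/7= -1550.57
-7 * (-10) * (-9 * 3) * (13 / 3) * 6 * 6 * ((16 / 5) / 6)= -157248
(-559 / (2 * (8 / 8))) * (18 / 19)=-5031 / 19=-264.79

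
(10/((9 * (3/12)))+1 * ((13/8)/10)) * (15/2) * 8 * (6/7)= 3317/14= 236.93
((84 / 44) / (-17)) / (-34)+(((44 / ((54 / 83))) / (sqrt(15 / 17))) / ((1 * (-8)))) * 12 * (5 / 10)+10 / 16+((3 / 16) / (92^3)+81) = 27.63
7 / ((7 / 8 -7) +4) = -56 / 17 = -3.29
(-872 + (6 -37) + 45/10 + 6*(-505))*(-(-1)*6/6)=-7857/2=-3928.50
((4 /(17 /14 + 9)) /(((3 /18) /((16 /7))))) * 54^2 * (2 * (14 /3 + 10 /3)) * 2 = 71663616 /143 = 501144.17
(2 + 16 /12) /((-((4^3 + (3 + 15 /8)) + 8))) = -16 /369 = -0.04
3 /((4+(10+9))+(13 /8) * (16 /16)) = 24 /197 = 0.12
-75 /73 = -1.03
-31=-31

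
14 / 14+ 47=48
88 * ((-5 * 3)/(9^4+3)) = -110/547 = -0.20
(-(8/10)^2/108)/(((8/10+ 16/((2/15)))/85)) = -17/4077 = -0.00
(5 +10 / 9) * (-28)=-1540 / 9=-171.11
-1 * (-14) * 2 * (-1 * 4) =-112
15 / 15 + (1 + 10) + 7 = 19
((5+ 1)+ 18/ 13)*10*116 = 111360/ 13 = 8566.15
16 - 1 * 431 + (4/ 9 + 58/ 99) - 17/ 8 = -109849/ 264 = -416.09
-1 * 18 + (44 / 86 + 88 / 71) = -49608 / 3053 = -16.25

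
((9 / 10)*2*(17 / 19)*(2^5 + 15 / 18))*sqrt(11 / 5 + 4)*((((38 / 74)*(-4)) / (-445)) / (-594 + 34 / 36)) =-361692*sqrt(155) / 4394096875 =-0.00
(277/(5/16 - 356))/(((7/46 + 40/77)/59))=-132312928/1934127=-68.41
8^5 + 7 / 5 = 163847 / 5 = 32769.40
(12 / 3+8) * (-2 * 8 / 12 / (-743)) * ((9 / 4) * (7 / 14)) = 18 / 743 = 0.02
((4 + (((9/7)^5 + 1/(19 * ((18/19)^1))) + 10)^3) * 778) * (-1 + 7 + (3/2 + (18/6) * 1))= 26950554289827841602017/1318465653618456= 20440846.69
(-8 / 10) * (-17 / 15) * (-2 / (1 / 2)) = -272 / 75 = -3.63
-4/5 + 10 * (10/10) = 46/5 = 9.20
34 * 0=0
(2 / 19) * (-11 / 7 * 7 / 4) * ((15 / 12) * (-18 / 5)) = 99 / 76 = 1.30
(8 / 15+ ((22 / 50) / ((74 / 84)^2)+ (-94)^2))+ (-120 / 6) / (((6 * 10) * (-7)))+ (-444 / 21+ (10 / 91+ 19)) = 82550233802 / 9343425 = 8835.11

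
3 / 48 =0.06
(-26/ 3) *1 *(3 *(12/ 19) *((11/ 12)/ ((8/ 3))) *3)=-1287/ 76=-16.93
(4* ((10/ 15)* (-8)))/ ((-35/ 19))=11.58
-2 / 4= -1 / 2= -0.50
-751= -751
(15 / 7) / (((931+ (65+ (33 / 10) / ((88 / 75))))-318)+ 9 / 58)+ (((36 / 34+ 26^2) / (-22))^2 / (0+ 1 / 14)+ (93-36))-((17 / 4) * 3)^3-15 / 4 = 11240.34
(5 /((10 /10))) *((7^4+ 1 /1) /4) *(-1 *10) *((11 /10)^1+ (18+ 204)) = -13397155 /2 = -6698577.50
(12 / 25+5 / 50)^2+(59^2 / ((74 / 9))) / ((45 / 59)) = 51375867 / 92500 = 555.41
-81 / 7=-11.57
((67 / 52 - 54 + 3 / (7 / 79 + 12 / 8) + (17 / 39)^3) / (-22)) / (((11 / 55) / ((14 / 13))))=105766550995 / 8516547468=12.42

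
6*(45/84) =45/14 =3.21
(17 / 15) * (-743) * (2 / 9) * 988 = -24958856 / 135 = -184880.41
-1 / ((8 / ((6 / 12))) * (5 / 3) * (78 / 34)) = -17 / 1040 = -0.02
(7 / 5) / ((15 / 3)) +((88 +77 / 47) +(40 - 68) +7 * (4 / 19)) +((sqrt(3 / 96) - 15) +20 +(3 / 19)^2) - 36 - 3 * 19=-10427531 / 424175 +sqrt(2) / 8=-24.41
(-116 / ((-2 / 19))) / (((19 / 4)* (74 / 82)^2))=389992 / 1369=284.87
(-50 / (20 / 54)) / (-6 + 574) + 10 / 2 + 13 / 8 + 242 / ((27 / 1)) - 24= -8.65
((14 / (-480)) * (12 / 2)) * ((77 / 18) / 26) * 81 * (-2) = 4851 / 1040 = 4.66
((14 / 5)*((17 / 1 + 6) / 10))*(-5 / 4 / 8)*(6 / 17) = -483 / 1360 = -0.36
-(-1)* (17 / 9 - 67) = -586 / 9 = -65.11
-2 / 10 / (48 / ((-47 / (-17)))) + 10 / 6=2251 / 1360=1.66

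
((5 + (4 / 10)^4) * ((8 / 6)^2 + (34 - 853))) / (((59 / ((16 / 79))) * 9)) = -8214064 / 5243625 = -1.57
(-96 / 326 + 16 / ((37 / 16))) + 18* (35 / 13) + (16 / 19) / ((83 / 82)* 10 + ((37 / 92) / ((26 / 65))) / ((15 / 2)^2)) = 70723916616098 / 1281949655519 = 55.17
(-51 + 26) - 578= -603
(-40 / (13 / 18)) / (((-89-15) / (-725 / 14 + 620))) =357975 / 1183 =302.60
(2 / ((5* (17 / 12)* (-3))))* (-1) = 8 / 85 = 0.09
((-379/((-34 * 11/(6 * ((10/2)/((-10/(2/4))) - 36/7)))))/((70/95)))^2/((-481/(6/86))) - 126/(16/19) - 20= -18883979775619139/111139612712128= -169.91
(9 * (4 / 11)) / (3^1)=12 / 11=1.09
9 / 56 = 0.16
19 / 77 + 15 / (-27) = -0.31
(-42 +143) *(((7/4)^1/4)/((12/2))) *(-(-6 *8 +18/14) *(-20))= -55045/8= -6880.62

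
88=88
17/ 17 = 1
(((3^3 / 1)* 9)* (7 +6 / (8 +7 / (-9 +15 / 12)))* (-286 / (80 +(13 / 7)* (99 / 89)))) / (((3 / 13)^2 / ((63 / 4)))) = -1964956.35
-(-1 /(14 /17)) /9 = 17 /126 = 0.13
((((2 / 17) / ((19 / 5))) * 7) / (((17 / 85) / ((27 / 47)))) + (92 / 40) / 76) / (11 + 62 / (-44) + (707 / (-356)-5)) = 388053083 / 1548613810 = 0.25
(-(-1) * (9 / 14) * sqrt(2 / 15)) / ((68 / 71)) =0.25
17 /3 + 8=41 /3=13.67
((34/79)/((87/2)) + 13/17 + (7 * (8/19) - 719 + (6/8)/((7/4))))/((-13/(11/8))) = 122195210863/1616144712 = 75.61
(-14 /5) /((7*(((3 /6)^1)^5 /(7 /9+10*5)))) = -29248 /45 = -649.96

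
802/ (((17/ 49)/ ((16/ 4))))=157192/ 17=9246.59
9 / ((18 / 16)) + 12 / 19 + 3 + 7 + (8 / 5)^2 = 10066 / 475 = 21.19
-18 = -18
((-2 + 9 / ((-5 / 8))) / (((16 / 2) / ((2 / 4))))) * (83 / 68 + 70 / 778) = -1421347 / 1058080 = -1.34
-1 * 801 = -801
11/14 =0.79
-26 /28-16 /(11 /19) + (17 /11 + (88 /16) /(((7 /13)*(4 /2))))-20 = -41.91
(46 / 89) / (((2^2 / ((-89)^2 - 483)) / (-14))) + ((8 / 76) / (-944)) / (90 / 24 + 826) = -13455.26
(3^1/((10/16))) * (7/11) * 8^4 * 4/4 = 688128/55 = 12511.42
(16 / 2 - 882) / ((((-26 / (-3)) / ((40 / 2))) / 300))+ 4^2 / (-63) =-495558208 / 819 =-605077.18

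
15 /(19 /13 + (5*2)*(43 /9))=1755 /5761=0.30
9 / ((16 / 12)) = 27 / 4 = 6.75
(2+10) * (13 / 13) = 12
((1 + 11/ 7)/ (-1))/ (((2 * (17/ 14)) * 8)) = -9/ 68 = -0.13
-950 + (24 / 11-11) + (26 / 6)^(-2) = -958.76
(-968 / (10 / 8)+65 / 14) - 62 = -58223 / 70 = -831.76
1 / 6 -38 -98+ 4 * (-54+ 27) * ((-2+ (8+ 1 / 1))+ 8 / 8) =-999.83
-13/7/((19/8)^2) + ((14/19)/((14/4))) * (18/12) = -34/2527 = -0.01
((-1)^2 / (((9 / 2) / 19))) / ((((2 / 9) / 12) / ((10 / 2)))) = 1140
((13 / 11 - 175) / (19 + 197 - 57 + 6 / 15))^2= 91393600 / 76860289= 1.19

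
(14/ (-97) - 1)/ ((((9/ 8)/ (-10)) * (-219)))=-2960/ 63729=-0.05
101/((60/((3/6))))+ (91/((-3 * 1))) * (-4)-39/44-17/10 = 52619/440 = 119.59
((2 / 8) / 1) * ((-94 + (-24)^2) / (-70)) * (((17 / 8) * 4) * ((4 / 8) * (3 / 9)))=-4097 / 1680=-2.44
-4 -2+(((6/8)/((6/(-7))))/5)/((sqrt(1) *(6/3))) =-487/80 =-6.09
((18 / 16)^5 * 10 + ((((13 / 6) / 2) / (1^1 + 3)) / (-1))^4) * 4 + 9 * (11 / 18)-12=87061765 / 1327104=65.60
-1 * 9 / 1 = -9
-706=-706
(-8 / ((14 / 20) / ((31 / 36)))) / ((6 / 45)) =-73.81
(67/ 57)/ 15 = 0.08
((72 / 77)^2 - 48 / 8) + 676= 3977614 / 5929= 670.87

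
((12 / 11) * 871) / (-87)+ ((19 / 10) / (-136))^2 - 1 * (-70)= 34857676759 / 590022400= 59.08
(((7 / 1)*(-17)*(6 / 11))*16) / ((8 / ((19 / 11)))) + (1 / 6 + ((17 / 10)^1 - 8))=-418112 / 1815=-230.36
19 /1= 19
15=15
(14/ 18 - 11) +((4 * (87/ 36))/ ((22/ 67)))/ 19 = -32627/ 3762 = -8.67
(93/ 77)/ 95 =93/ 7315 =0.01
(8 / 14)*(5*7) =20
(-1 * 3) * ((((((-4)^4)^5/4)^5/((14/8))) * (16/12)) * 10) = -251084069415467230553431576928306656644094217778561380515840/7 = -35869152773638175793347370000000000000000000000000000000000.00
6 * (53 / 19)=318 / 19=16.74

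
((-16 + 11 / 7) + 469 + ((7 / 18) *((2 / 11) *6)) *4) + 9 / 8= 845263 / 1848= 457.39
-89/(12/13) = -1157/12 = -96.42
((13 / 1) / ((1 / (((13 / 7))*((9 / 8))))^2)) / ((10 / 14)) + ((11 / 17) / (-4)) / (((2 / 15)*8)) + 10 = 1700147 / 19040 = 89.29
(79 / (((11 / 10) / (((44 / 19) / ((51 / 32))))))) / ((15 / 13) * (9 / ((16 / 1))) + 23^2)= 21032960 / 106751823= 0.20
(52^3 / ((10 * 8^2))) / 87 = 2197 / 870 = 2.53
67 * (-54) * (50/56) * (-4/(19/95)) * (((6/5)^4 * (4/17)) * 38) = 712717056/595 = 1197843.79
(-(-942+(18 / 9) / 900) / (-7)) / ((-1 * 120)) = 60557 / 54000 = 1.12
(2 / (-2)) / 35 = -1 / 35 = -0.03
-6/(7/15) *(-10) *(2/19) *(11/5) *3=11880/133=89.32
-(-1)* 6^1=6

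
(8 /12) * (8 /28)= 4 /21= 0.19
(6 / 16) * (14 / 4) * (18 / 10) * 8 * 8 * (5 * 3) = 2268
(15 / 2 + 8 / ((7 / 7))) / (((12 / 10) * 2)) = 155 / 24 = 6.46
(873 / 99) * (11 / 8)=97 / 8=12.12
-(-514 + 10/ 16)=4107/ 8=513.38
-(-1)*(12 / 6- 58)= -56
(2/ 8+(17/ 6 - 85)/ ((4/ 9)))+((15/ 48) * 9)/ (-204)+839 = 711945/ 1088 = 654.36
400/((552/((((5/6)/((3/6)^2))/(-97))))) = -500/20079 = -0.02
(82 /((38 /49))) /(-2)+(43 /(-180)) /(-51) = -52.86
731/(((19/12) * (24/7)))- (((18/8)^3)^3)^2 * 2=-4368194.16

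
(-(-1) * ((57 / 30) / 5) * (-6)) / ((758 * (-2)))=57 / 37900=0.00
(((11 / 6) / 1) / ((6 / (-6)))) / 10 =-11 / 60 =-0.18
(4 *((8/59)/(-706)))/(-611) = 16/12725297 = 0.00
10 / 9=1.11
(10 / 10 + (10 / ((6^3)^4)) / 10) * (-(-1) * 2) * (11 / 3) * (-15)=-119723028535 / 1088391168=-110.00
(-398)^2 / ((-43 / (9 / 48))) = -118803 / 172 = -690.72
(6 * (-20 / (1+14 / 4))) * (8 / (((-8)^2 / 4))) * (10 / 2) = -200 / 3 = -66.67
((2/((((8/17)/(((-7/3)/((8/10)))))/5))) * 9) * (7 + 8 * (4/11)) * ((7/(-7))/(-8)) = -972825/1408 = -690.93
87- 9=78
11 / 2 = 5.50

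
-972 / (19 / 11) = -10692 / 19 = -562.74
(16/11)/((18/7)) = 56/99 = 0.57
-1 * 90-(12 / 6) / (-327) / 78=-1147769 / 12753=-90.00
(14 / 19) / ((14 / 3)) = 3 / 19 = 0.16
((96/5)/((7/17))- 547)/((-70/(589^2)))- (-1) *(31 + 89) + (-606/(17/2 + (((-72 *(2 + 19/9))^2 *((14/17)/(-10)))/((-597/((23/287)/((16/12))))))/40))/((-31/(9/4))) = 11126957884992747599/4486725211850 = 2479973.11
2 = 2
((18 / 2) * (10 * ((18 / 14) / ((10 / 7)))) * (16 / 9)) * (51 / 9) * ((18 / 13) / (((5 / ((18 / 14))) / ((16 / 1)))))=2115072 / 455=4648.51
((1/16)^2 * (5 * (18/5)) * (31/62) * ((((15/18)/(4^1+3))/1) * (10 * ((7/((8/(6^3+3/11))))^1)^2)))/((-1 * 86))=-2971311525/170491904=-17.43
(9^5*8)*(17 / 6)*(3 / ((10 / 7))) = 14053662 / 5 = 2810732.40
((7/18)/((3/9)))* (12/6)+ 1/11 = 80/33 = 2.42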